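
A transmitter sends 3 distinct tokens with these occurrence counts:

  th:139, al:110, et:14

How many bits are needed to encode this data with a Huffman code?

387

Build the Huffman tree bottom-up:
merge et(14) and al(110): 124
merge 124 and th(139): 263
Total encoded bits = sum of merged weights = 124 + 263 = 387.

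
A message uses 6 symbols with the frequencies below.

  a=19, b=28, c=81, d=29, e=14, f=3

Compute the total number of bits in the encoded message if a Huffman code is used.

Merge the two smallest weights repeatedly:
combine f(3), e(14) → 17
combine 17, a(19) → 36
combine b(28), d(29) → 57
combine 36, 57 → 93
combine c(81), 93 → 174
Each symbol's bit-cost is frequency × depth; summing gives 377 bits (equivalently 17 + 36 + 57 + 93 + 174).

377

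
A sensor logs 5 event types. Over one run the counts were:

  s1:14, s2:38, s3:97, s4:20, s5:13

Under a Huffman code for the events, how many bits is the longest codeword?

4

Merge the two lowest-weight nodes at each step:
merge s5(13) and s1(14): 27
merge s4(20) and 27: 47
merge s2(38) and 47: 85
merge 85 and s3(97): 182
The first pair merged (s5, s1) ends up deepest, at depth 4.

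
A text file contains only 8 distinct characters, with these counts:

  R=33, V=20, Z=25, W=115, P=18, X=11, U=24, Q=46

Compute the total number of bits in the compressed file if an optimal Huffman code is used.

Merge the two smallest weights repeatedly:
combine X(11), P(18) → 29
combine V(20), U(24) → 44
combine Z(25), 29 → 54
combine R(33), 44 → 77
combine Q(46), 54 → 100
combine 77, 100 → 177
combine W(115), 177 → 292
Total encoded bits = sum of merged weights = 29 + 44 + 54 + 77 + 100 + 177 + 292 = 773.

773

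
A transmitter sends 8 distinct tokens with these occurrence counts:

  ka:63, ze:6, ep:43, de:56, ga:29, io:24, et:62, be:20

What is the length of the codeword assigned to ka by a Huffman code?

Build the tree from the bottom:
combine ze(6), be(20) → 26
combine io(24), 26 → 50
combine ga(29), ep(43) → 72
combine 50, de(56) → 106
combine et(62), ka(63) → 125
combine 72, 106 → 178
combine 125, 178 → 303
ka sits 2 levels below the root, so its codeword is 2 bits.

2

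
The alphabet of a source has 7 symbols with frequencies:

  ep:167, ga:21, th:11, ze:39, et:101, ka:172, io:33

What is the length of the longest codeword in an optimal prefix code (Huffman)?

Merge the two lowest-weight nodes at each step:
combine th(11), ga(21) → 32
combine 32, io(33) → 65
combine ze(39), 65 → 104
combine et(101), 104 → 205
combine ep(167), ka(172) → 339
combine 205, 339 → 544
The rarest symbols sit at the bottom; the longest codeword is 5 bits.

5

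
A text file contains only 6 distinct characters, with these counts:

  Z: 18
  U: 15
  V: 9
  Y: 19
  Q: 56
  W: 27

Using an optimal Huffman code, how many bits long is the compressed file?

Build the Huffman tree bottom-up:
merge V(9) and U(15): 24
merge Z(18) and Y(19): 37
merge 24 and W(27): 51
merge 37 and 51: 88
merge Q(56) and 88: 144
Total encoded bits = sum of merged weights = 24 + 37 + 51 + 88 + 144 = 344.

344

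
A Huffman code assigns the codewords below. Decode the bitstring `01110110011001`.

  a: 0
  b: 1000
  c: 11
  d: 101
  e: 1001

Read left to right; each codeword is recognised as soon as it completes (prefix code):
  0→a | 11→c | 101→d | 1001→e | 1001→e
Decoded message: acdee

acdee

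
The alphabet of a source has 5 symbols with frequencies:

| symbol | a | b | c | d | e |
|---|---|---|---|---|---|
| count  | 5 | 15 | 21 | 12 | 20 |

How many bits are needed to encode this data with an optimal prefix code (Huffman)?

163

Greedily combine the two least-frequent nodes:
a(5) + d(12) → 17
b(15) + 17 → 32
e(20) + c(21) → 41
32 + 41 → 73
Total encoded bits = sum of merged weights = 17 + 32 + 41 + 73 = 163.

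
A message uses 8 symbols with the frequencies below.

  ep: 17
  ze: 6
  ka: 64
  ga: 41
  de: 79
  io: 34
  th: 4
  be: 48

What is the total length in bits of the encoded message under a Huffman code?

773

Greedily combine the two least-frequent nodes:
combine th(4), ze(6) → 10
combine 10, ep(17) → 27
combine 27, io(34) → 61
combine ga(41), be(48) → 89
combine 61, ka(64) → 125
combine de(79), 89 → 168
combine 125, 168 → 293
The encoded length is the sum of every internal node's weight: 10 + 27 + 61 + 89 + 125 + 168 + 293 = 773 bits.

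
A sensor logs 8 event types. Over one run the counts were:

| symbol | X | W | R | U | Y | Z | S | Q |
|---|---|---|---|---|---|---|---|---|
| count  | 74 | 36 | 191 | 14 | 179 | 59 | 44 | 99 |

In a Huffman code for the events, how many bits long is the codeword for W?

5

Build the tree from the bottom:
combine U(14), W(36) → 50
combine S(44), 50 → 94
combine Z(59), X(74) → 133
combine 94, Q(99) → 193
combine 133, Y(179) → 312
combine R(191), 193 → 384
combine 312, 384 → 696
W sits 5 levels below the root, so its codeword is 5 bits.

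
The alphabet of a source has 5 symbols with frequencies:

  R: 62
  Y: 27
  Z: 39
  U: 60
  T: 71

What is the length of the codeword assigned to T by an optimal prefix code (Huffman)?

Repeatedly merge the two smallest:
combine Y(27), Z(39) → 66
combine U(60), R(62) → 122
combine 66, T(71) → 137
combine 122, 137 → 259
The subtree containing T is merged 2 times, so code length = 2.

2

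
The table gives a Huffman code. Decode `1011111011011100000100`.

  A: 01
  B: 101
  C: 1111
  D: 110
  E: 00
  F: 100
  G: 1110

Read left to right; each codeword is recognised as soon as it completes (prefix code):
  101→B | 1111→C | 01→A | 101→B | 110→D | 00→E | 00→E | 100→F
Decoded message: BCABDEEF

BCABDEEF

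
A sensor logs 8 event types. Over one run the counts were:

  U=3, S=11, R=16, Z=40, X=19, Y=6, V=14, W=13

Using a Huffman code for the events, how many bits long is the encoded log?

Build the Huffman tree bottom-up:
merge U(3) and Y(6): 9
merge 9 and S(11): 20
merge W(13) and V(14): 27
merge R(16) and X(19): 35
merge 20 and 27: 47
merge 35 and Z(40): 75
merge 47 and 75: 122
Each symbol's bit-cost is frequency × depth; summing gives 335 bits (equivalently 9 + 20 + 27 + 35 + 47 + 75 + 122).

335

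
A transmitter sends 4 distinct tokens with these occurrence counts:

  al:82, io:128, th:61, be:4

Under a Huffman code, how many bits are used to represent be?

3

Huffman merges, smallest pair first:
be(4) + th(61) → 65
65 + al(82) → 147
io(128) + 147 → 275
be's leaf is at depth 3, giving a 3-bit codeword.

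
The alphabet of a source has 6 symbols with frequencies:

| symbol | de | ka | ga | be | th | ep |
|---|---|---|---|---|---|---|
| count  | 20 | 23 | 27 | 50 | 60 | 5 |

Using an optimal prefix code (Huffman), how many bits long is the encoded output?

Greedily combine the two least-frequent nodes:
ep(5) + de(20) → 25
ka(23) + 25 → 48
ga(27) + 48 → 75
be(50) + th(60) → 110
75 + 110 → 185
Total encoded bits = sum of merged weights = 25 + 48 + 75 + 110 + 185 = 443.

443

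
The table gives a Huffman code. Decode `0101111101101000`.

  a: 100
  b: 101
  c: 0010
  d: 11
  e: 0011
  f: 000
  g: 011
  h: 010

Read left to right; each codeword is recognised as soon as it completes (prefix code):
  010→h | 11→d | 11→d | 101→b | 101→b | 000→f
Decoded message: hddbbf

hddbbf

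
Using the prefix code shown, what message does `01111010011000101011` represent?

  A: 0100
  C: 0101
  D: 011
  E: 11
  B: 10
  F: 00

DEAEFCD

Read left to right; each codeword is recognised as soon as it completes (prefix code):
  011→D | 11→E | 0100→A | 11→E | 00→F | 0101→C | 011→D
Decoded message: DEAEFCD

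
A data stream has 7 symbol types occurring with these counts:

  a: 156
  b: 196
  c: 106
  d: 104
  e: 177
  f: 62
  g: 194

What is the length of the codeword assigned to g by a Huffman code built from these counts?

Build the tree from the bottom:
combine f(62), d(104) → 166
combine c(106), a(156) → 262
combine 166, e(177) → 343
combine g(194), b(196) → 390
combine 262, 343 → 605
combine 390, 605 → 995
g sits 2 levels below the root, so its codeword is 2 bits.

2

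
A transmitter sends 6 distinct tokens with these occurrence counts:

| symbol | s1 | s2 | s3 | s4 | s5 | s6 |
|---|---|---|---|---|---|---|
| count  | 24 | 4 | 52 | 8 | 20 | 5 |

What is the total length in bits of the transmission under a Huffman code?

Build the Huffman tree bottom-up:
merge s2(4) and s6(5): 9
merge s4(8) and 9: 17
merge 17 and s5(20): 37
merge s1(24) and 37: 61
merge s3(52) and 61: 113
Total encoded bits = sum of merged weights = 9 + 17 + 37 + 61 + 113 = 237.

237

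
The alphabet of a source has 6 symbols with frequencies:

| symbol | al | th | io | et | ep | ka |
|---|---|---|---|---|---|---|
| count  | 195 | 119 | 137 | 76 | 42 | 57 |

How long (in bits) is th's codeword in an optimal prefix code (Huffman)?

Huffman merges, smallest pair first:
combine ep(42), ka(57) → 99
combine et(76), 99 → 175
combine th(119), io(137) → 256
combine 175, al(195) → 370
combine 256, 370 → 626
th's leaf is at depth 2, giving a 2-bit codeword.

2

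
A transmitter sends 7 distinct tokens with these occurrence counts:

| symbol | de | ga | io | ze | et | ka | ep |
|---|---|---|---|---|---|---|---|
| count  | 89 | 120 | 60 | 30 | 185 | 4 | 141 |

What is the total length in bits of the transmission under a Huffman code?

Greedily combine the two least-frequent nodes:
merge ka(4) and ze(30): 34
merge 34 and io(60): 94
merge de(89) and 94: 183
merge ga(120) and ep(141): 261
merge 183 and et(185): 368
merge 261 and 368: 629
Total encoded bits = sum of merged weights = 34 + 94 + 183 + 261 + 368 + 629 = 1569.

1569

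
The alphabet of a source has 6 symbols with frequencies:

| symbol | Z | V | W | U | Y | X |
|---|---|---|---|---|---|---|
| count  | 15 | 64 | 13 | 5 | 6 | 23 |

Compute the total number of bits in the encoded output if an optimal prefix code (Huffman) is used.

Build the Huffman tree bottom-up:
U(5) + Y(6) → 11
11 + W(13) → 24
Z(15) + X(23) → 38
24 + 38 → 62
62 + V(64) → 126
The encoded length is the sum of every internal node's weight: 11 + 24 + 38 + 62 + 126 = 261 bits.

261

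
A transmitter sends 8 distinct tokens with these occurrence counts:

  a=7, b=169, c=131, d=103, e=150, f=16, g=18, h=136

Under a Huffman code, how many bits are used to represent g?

Build the tree from the bottom:
merge a(7) and f(16): 23
merge g(18) and 23: 41
merge 41 and d(103): 144
merge c(131) and h(136): 267
merge 144 and e(150): 294
merge b(169) and 267: 436
merge 294 and 436: 730
g sits 4 levels below the root, so its codeword is 4 bits.

4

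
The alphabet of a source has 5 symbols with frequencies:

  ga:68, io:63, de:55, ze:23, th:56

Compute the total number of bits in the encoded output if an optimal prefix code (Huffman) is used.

Build the Huffman tree bottom-up:
merge ze(23) and de(55): 78
merge th(56) and io(63): 119
merge ga(68) and 78: 146
merge 119 and 146: 265
Total encoded bits = sum of merged weights = 78 + 119 + 146 + 265 = 608.

608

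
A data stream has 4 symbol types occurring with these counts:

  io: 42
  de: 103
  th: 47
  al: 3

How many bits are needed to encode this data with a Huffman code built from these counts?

332

Merge the two smallest weights repeatedly:
al(3) + io(42) → 45
45 + th(47) → 92
92 + de(103) → 195
The encoded length is the sum of every internal node's weight: 45 + 92 + 195 = 332 bits.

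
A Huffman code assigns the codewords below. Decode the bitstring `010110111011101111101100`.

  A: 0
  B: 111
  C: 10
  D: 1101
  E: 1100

Read left to right; each codeword is recognised as soon as it completes (prefix code):
  0→A | 10→C | 1101→D | 1101→D | 1101→D | 111→B | 10→C | 1100→E
Decoded message: ACDDDBCE

ACDDDBCE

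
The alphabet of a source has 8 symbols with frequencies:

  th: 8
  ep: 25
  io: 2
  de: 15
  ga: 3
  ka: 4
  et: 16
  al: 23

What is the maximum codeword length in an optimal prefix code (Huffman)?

Merge the two lowest-weight nodes at each step:
merge io(2) and ga(3): 5
merge ka(4) and 5: 9
merge th(8) and 9: 17
merge de(15) and et(16): 31
merge 17 and al(23): 40
merge ep(25) and 31: 56
merge 40 and 56: 96
The rarest symbols sit at the bottom; the longest codeword is 5 bits.

5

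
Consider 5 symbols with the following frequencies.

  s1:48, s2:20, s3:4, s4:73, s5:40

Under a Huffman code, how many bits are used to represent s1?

Build the tree from the bottom:
combine s3(4), s2(20) → 24
combine 24, s5(40) → 64
combine s1(48), 64 → 112
combine s4(73), 112 → 185
s1 sits 2 levels below the root, so its codeword is 2 bits.

2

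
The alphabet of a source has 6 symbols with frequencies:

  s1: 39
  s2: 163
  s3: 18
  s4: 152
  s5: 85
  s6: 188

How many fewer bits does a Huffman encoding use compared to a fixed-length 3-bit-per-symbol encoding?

446

Fixed-length: 3 bits × 645 symbols = 1935 bits.
Huffman merges:
merge s3(18) and s1(39): 57
merge 57 and s5(85): 142
merge 142 and s4(152): 294
merge s2(163) and s6(188): 351
merge 294 and 351: 645
Huffman total = 57 + 142 + 294 + 351 + 645 = 1489 bits.
Saving = 1935 − 1489 = 446 bits.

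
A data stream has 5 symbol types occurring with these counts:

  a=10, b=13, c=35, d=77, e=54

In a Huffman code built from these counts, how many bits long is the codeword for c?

3

Huffman merges, smallest pair first:
merge a(10) and b(13): 23
merge 23 and c(35): 58
merge e(54) and 58: 112
merge d(77) and 112: 189
The subtree containing c is merged 3 times, so code length = 3.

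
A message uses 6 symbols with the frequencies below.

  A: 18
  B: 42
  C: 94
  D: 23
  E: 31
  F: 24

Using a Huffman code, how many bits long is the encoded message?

549

Merge the two smallest weights repeatedly:
A(18) + D(23) → 41
F(24) + E(31) → 55
41 + B(42) → 83
55 + 83 → 138
C(94) + 138 → 232
Total encoded bits = sum of merged weights = 41 + 55 + 83 + 138 + 232 = 549.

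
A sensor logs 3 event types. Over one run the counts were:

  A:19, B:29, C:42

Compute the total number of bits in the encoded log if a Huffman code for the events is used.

138

Merge the two smallest weights repeatedly:
A(19) + B(29) → 48
C(42) + 48 → 90
The encoded length is the sum of every internal node's weight: 48 + 90 = 138 bits.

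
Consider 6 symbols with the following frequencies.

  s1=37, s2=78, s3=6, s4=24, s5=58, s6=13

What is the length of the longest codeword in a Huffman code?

Merge the two lowest-weight nodes at each step:
merge s3(6) and s6(13): 19
merge 19 and s4(24): 43
merge s1(37) and 43: 80
merge s5(58) and s2(78): 136
merge 80 and 136: 216
Maximum depth reached is 4.

4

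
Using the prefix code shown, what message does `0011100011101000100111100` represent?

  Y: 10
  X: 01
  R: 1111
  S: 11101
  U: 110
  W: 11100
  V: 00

Read left to right; each codeword is recognised as soon as it completes (prefix code):
  00→V | 11100→W | 01→X | 110→U | 10→Y | 00→V | 10→Y | 01→X | 11100→W
Decoded message: VWXUYVYXW

VWXUYVYXW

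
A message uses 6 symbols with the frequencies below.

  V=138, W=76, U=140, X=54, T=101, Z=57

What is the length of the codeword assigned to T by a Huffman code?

Build the tree from the bottom:
merge X(54) and Z(57): 111
merge W(76) and T(101): 177
merge 111 and V(138): 249
merge U(140) and 177: 317
merge 249 and 317: 566
T's leaf is at depth 3, giving a 3-bit codeword.

3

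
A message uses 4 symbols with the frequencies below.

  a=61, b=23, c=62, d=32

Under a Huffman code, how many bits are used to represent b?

Huffman merges, smallest pair first:
b(23) + d(32) → 55
55 + a(61) → 116
c(62) + 116 → 178
The subtree containing b is merged 3 times, so code length = 3.

3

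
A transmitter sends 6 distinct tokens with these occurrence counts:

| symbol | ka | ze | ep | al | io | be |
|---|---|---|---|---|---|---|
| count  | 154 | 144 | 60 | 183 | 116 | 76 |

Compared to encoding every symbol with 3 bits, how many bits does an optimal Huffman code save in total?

345

Fixed-length: 3 bits × 733 symbols = 2199 bits.
Huffman merges:
merge ep(60) and be(76): 136
merge io(116) and 136: 252
merge ze(144) and ka(154): 298
merge al(183) and 252: 435
merge 298 and 435: 733
Huffman total = 136 + 252 + 298 + 435 + 733 = 1854 bits.
Saving = 2199 − 1854 = 345 bits.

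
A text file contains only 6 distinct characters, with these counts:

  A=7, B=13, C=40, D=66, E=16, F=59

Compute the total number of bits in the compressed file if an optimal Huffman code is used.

458

Build the Huffman tree bottom-up:
A(7) + B(13) → 20
E(16) + 20 → 36
36 + C(40) → 76
F(59) + D(66) → 125
76 + 125 → 201
Total encoded bits = sum of merged weights = 20 + 36 + 76 + 125 + 201 = 458.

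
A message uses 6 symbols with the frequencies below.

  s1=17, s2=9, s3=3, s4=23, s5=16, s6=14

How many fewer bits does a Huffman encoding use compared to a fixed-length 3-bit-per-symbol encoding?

44

Fixed-length: 3 bits × 82 symbols = 246 bits.
Huffman merges:
s3(3) + s2(9) → 12
12 + s6(14) → 26
s5(16) + s1(17) → 33
s4(23) + 26 → 49
33 + 49 → 82
Huffman total = 12 + 26 + 33 + 49 + 82 = 202 bits.
Saving = 246 − 202 = 44 bits.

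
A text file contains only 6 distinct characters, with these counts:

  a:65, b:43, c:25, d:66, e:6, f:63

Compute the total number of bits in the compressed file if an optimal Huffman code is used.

Build the Huffman tree bottom-up:
combine e(6), c(25) → 31
combine 31, b(43) → 74
combine f(63), a(65) → 128
combine d(66), 74 → 140
combine 128, 140 → 268
Each symbol's bit-cost is frequency × depth; summing gives 641 bits (equivalently 31 + 74 + 128 + 140 + 268).

641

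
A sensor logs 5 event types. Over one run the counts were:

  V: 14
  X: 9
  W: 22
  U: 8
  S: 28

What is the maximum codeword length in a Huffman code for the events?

Merge the two lowest-weight nodes at each step:
merge U(8) and X(9): 17
merge V(14) and 17: 31
merge W(22) and S(28): 50
merge 31 and 50: 81
The first pair merged (U, X) ends up deepest, at depth 3.

3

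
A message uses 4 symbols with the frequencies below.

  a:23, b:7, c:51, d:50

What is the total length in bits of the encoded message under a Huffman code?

Build the Huffman tree bottom-up:
merge b(7) and a(23): 30
merge 30 and d(50): 80
merge c(51) and 80: 131
Total encoded bits = sum of merged weights = 30 + 80 + 131 = 241.

241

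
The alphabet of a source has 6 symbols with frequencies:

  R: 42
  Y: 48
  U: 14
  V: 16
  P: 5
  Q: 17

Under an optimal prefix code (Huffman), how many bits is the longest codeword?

Merge the two lowest-weight nodes at each step:
P(5) + U(14) → 19
V(16) + Q(17) → 33
19 + 33 → 52
R(42) + Y(48) → 90
52 + 90 → 142
The first pair merged (P, U) ends up deepest, at depth 3.

3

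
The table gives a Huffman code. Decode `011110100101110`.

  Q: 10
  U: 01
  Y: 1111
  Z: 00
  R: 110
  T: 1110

UTQUUR

Read left to right; each codeword is recognised as soon as it completes (prefix code):
  01→U | 1110→T | 10→Q | 01→U | 01→U | 110→R
Decoded message: UTQUUR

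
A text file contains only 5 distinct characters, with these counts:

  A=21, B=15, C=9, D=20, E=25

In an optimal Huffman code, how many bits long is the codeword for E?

2

Huffman merges, smallest pair first:
combine C(9), B(15) → 24
combine D(20), A(21) → 41
combine 24, E(25) → 49
combine 41, 49 → 90
The subtree containing E is merged 2 times, so code length = 2.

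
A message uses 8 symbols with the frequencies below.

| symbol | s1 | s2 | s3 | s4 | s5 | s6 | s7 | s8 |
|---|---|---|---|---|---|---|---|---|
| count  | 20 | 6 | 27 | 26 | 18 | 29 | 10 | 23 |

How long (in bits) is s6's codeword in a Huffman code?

2

Build the tree from the bottom:
s2(6) + s7(10) → 16
16 + s5(18) → 34
s1(20) + s8(23) → 43
s4(26) + s3(27) → 53
s6(29) + 34 → 63
43 + 53 → 96
63 + 96 → 159
The subtree containing s6 is merged 2 times, so code length = 2.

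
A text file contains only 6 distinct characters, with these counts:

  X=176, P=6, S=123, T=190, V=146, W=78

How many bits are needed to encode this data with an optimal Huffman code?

1729

Build the Huffman tree bottom-up:
P(6) + W(78) → 84
84 + S(123) → 207
V(146) + X(176) → 322
T(190) + 207 → 397
322 + 397 → 719
Each symbol's bit-cost is frequency × depth; summing gives 1729 bits (equivalently 84 + 207 + 322 + 397 + 719).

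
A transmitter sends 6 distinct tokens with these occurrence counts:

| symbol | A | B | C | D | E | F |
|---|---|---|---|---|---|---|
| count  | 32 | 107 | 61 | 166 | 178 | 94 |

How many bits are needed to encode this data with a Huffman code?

1556

Build the Huffman tree bottom-up:
merge A(32) and C(61): 93
merge 93 and F(94): 187
merge B(107) and D(166): 273
merge E(178) and 187: 365
merge 273 and 365: 638
Total encoded bits = sum of merged weights = 93 + 187 + 273 + 365 + 638 = 1556.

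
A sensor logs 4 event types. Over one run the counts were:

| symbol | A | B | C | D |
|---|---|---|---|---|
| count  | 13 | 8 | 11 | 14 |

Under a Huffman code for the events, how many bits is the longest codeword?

Merge the two lowest-weight nodes at each step:
merge B(8) and C(11): 19
merge A(13) and D(14): 27
merge 19 and 27: 46
The first pair merged (B, C) ends up deepest, at depth 2.

2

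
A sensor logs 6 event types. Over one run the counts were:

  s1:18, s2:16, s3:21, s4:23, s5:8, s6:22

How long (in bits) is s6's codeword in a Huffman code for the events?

Build the tree from the bottom:
merge s5(8) and s2(16): 24
merge s1(18) and s3(21): 39
merge s6(22) and s4(23): 45
merge 24 and 39: 63
merge 45 and 63: 108
s6's leaf is at depth 2, giving a 2-bit codeword.

2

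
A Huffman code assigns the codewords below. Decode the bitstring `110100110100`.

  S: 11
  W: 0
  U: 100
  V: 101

SWUSWU

Read left to right; each codeword is recognised as soon as it completes (prefix code):
  11→S | 0→W | 100→U | 11→S | 0→W | 100→U
Decoded message: SWUSWU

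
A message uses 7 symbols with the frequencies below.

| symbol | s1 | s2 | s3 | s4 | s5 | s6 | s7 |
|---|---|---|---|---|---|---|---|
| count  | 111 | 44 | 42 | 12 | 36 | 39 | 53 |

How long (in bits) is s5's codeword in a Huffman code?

Huffman merges, smallest pair first:
combine s4(12), s5(36) → 48
combine s6(39), s3(42) → 81
combine s2(44), 48 → 92
combine s7(53), 81 → 134
combine 92, s1(111) → 203
combine 134, 203 → 337
s5's leaf is at depth 4, giving a 4-bit codeword.

4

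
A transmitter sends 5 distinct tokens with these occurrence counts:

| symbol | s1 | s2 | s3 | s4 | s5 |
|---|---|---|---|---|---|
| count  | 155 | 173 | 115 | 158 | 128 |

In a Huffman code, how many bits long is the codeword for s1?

2

Build the tree from the bottom:
combine s3(115), s5(128) → 243
combine s1(155), s4(158) → 313
combine s2(173), 243 → 416
combine 313, 416 → 729
s1 sits 2 levels below the root, so its codeword is 2 bits.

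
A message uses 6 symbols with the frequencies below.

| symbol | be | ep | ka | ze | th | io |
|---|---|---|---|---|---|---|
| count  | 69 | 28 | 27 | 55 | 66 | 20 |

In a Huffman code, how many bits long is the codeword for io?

Huffman merges, smallest pair first:
combine io(20), ka(27) → 47
combine ep(28), 47 → 75
combine ze(55), th(66) → 121
combine be(69), 75 → 144
combine 121, 144 → 265
io's leaf is at depth 4, giving a 4-bit codeword.

4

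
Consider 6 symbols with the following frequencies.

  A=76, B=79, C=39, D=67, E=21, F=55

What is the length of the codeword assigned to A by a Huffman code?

Build the tree from the bottom:
merge E(21) and C(39): 60
merge F(55) and 60: 115
merge D(67) and A(76): 143
merge B(79) and 115: 194
merge 143 and 194: 337
A sits 2 levels below the root, so its codeword is 2 bits.

2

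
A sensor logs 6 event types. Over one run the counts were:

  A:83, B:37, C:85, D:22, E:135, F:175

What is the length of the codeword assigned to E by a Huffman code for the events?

2

Build the tree from the bottom:
D(22) + B(37) → 59
59 + A(83) → 142
C(85) + E(135) → 220
142 + F(175) → 317
220 + 317 → 537
The subtree containing E is merged 2 times, so code length = 2.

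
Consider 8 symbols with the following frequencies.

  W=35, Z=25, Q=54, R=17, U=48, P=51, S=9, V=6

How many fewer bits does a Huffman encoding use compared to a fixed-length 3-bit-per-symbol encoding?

Fixed-length: 3 bits × 245 symbols = 735 bits.
Huffman merges:
merge V(6) and S(9): 15
merge 15 and R(17): 32
merge Z(25) and 32: 57
merge W(35) and U(48): 83
merge P(51) and Q(54): 105
merge 57 and 83: 140
merge 105 and 140: 245
Huffman total = 15 + 32 + 57 + 83 + 105 + 140 + 245 = 677 bits.
Saving = 735 − 677 = 58 bits.

58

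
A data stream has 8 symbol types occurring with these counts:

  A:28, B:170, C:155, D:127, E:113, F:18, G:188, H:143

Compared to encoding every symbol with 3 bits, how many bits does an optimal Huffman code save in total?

153

Fixed-length: 3 bits × 942 symbols = 2826 bits.
Huffman merges:
merge F(18) and A(28): 46
merge 46 and E(113): 159
merge D(127) and H(143): 270
merge C(155) and 159: 314
merge B(170) and G(188): 358
merge 270 and 314: 584
merge 358 and 584: 942
Huffman total = 46 + 159 + 270 + 314 + 358 + 584 + 942 = 2673 bits.
Saving = 2826 − 2673 = 153 bits.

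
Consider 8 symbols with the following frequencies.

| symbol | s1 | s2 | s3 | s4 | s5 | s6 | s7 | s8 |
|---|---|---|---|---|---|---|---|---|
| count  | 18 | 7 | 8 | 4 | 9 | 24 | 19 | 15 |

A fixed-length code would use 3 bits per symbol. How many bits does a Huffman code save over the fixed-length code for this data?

Fixed-length: 3 bits × 104 symbols = 312 bits.
Huffman merges:
s4(4) + s2(7) → 11
s3(8) + s5(9) → 17
11 + s8(15) → 26
17 + s1(18) → 35
s7(19) + s6(24) → 43
26 + 35 → 61
43 + 61 → 104
Huffman total = 11 + 17 + 26 + 35 + 43 + 61 + 104 = 297 bits.
Saving = 312 − 297 = 15 bits.

15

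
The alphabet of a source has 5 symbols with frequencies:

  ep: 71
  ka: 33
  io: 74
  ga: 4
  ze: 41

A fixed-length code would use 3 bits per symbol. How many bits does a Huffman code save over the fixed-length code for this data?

186

Fixed-length: 3 bits × 223 symbols = 669 bits.
Huffman merges:
combine ga(4), ka(33) → 37
combine 37, ze(41) → 78
combine ep(71), io(74) → 145
combine 78, 145 → 223
Huffman total = 37 + 78 + 145 + 223 = 483 bits.
Saving = 669 − 483 = 186 bits.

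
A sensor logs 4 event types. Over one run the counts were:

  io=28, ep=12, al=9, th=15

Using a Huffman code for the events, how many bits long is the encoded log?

121

Greedily combine the two least-frequent nodes:
combine al(9), ep(12) → 21
combine th(15), 21 → 36
combine io(28), 36 → 64
Total encoded bits = sum of merged weights = 21 + 36 + 64 = 121.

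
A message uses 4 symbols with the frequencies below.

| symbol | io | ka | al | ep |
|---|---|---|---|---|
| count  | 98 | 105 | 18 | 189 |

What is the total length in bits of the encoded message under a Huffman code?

Greedily combine the two least-frequent nodes:
merge al(18) and io(98): 116
merge ka(105) and 116: 221
merge ep(189) and 221: 410
Each symbol's bit-cost is frequency × depth; summing gives 747 bits (equivalently 116 + 221 + 410).

747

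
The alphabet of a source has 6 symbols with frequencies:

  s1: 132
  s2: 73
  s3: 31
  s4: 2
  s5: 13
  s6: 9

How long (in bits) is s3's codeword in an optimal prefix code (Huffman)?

Build the tree from the bottom:
combine s4(2), s6(9) → 11
combine 11, s5(13) → 24
combine 24, s3(31) → 55
combine 55, s2(73) → 128
combine 128, s1(132) → 260
The subtree containing s3 is merged 3 times, so code length = 3.

3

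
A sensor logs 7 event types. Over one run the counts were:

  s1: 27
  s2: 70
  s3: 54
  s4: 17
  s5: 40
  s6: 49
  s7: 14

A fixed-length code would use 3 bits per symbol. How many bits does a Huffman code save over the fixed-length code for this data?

Fixed-length: 3 bits × 271 symbols = 813 bits.
Huffman merges:
merge s7(14) and s4(17): 31
merge s1(27) and 31: 58
merge s5(40) and s6(49): 89
merge s3(54) and 58: 112
merge s2(70) and 89: 159
merge 112 and 159: 271
Huffman total = 31 + 58 + 89 + 112 + 159 + 271 = 720 bits.
Saving = 813 − 720 = 93 bits.

93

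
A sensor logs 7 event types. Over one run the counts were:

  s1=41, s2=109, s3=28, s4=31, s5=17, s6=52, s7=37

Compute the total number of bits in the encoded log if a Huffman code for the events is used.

829

Merge the two smallest weights repeatedly:
combine s5(17), s3(28) → 45
combine s4(31), s7(37) → 68
combine s1(41), 45 → 86
combine s6(52), 68 → 120
combine 86, s2(109) → 195
combine 120, 195 → 315
Total encoded bits = sum of merged weights = 45 + 68 + 86 + 120 + 195 + 315 = 829.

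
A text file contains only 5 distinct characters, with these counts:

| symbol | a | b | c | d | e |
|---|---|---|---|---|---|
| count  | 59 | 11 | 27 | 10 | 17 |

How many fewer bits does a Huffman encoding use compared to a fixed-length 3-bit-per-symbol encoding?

124

Fixed-length: 3 bits × 124 symbols = 372 bits.
Huffman merges:
d(10) + b(11) → 21
e(17) + 21 → 38
c(27) + 38 → 65
a(59) + 65 → 124
Huffman total = 21 + 38 + 65 + 124 = 248 bits.
Saving = 372 − 248 = 124 bits.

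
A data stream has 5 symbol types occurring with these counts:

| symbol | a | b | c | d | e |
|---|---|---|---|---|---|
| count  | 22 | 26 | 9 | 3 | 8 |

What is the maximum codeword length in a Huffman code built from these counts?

Merge the two lowest-weight nodes at each step:
combine d(3), e(8) → 11
combine c(9), 11 → 20
combine 20, a(22) → 42
combine b(26), 42 → 68
Maximum depth reached is 4.

4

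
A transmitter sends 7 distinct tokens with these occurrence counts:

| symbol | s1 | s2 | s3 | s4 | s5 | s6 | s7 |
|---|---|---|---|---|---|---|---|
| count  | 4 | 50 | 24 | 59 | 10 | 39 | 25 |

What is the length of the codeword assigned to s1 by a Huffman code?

Build the tree from the bottom:
merge s1(4) and s5(10): 14
merge 14 and s3(24): 38
merge s7(25) and 38: 63
merge s6(39) and s2(50): 89
merge s4(59) and 63: 122
merge 89 and 122: 211
s1's leaf is at depth 5, giving a 5-bit codeword.

5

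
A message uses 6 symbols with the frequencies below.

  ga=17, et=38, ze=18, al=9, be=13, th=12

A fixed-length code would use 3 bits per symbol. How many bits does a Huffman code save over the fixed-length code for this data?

56

Fixed-length: 3 bits × 107 symbols = 321 bits.
Huffman merges:
merge al(9) and th(12): 21
merge be(13) and ga(17): 30
merge ze(18) and 21: 39
merge 30 and et(38): 68
merge 39 and 68: 107
Huffman total = 21 + 30 + 39 + 68 + 107 = 265 bits.
Saving = 321 − 265 = 56 bits.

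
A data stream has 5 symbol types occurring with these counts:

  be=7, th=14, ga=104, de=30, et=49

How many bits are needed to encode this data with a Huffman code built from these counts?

Build the Huffman tree bottom-up:
merge be(7) and th(14): 21
merge 21 and de(30): 51
merge et(49) and 51: 100
merge 100 and ga(104): 204
Total encoded bits = sum of merged weights = 21 + 51 + 100 + 204 = 376.

376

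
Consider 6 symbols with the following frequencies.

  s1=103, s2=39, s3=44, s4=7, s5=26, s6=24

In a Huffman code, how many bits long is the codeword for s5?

Build the tree from the bottom:
combine s4(7), s6(24) → 31
combine s5(26), 31 → 57
combine s2(39), s3(44) → 83
combine 57, 83 → 140
combine s1(103), 140 → 243
s5's leaf is at depth 3, giving a 3-bit codeword.

3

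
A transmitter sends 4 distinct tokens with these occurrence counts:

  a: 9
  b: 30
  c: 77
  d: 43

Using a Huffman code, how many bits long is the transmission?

Greedily combine the two least-frequent nodes:
a(9) + b(30) → 39
39 + d(43) → 82
c(77) + 82 → 159
Total encoded bits = sum of merged weights = 39 + 82 + 159 = 280.

280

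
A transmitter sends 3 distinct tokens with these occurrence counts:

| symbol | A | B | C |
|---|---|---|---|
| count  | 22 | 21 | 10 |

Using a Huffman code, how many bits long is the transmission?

84

Merge the two smallest weights repeatedly:
C(10) + B(21) → 31
A(22) + 31 → 53
Each symbol's bit-cost is frequency × depth; summing gives 84 bits (equivalently 31 + 53).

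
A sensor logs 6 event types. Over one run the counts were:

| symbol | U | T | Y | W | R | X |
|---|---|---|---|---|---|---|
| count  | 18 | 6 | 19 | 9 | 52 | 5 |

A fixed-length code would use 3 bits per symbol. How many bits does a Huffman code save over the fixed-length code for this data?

93

Fixed-length: 3 bits × 109 symbols = 327 bits.
Huffman merges:
X(5) + T(6) → 11
W(9) + 11 → 20
U(18) + Y(19) → 37
20 + 37 → 57
R(52) + 57 → 109
Huffman total = 11 + 20 + 37 + 57 + 109 = 234 bits.
Saving = 327 − 234 = 93 bits.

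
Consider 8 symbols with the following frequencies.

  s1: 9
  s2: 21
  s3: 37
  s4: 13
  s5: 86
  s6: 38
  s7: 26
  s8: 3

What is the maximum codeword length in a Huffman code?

6

Merge the two lowest-weight nodes at each step:
merge s8(3) and s1(9): 12
merge 12 and s4(13): 25
merge s2(21) and 25: 46
merge s7(26) and s3(37): 63
merge s6(38) and 46: 84
merge 63 and 84: 147
merge s5(86) and 147: 233
Maximum depth reached is 6.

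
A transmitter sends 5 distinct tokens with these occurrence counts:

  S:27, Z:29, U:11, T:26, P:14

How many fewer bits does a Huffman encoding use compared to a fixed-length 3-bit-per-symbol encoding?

Fixed-length: 3 bits × 107 symbols = 321 bits.
Huffman merges:
combine U(11), P(14) → 25
combine 25, T(26) → 51
combine S(27), Z(29) → 56
combine 51, 56 → 107
Huffman total = 25 + 51 + 56 + 107 = 239 bits.
Saving = 321 − 239 = 82 bits.

82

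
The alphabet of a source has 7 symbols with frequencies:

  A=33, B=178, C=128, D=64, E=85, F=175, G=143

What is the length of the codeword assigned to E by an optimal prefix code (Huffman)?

3

Repeatedly merge the two smallest:
A(33) + D(64) → 97
E(85) + 97 → 182
C(128) + G(143) → 271
F(175) + B(178) → 353
182 + 271 → 453
353 + 453 → 806
E's leaf is at depth 3, giving a 3-bit codeword.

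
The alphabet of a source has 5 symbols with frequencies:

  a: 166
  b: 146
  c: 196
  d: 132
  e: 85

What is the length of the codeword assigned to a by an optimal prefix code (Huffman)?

Huffman merges, smallest pair first:
e(85) + d(132) → 217
b(146) + a(166) → 312
c(196) + 217 → 413
312 + 413 → 725
a sits 2 levels below the root, so its codeword is 2 bits.

2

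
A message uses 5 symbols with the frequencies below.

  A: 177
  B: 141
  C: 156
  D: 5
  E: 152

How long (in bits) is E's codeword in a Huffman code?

2

Build the tree from the bottom:
combine D(5), B(141) → 146
combine 146, E(152) → 298
combine C(156), A(177) → 333
combine 298, 333 → 631
E's leaf is at depth 2, giving a 2-bit codeword.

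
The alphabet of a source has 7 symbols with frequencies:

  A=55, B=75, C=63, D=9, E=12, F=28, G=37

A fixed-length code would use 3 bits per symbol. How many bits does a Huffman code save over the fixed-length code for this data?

123

Fixed-length: 3 bits × 279 symbols = 837 bits.
Huffman merges:
combine D(9), E(12) → 21
combine 21, F(28) → 49
combine G(37), 49 → 86
combine A(55), C(63) → 118
combine B(75), 86 → 161
combine 118, 161 → 279
Huffman total = 21 + 49 + 86 + 118 + 161 + 279 = 714 bits.
Saving = 837 − 714 = 123 bits.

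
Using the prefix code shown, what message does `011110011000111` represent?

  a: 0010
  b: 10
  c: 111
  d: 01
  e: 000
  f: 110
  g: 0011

Read left to right; each codeword is recognised as soon as it completes (prefix code):
  01→d | 111→c | 0011→g | 000→e | 111→c
Decoded message: dcgec

dcgec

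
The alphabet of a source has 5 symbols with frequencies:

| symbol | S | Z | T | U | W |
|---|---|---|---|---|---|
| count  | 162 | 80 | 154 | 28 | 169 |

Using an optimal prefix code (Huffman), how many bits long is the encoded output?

Greedily combine the two least-frequent nodes:
combine U(28), Z(80) → 108
combine 108, T(154) → 262
combine S(162), W(169) → 331
combine 262, 331 → 593
Each symbol's bit-cost is frequency × depth; summing gives 1294 bits (equivalently 108 + 262 + 331 + 593).

1294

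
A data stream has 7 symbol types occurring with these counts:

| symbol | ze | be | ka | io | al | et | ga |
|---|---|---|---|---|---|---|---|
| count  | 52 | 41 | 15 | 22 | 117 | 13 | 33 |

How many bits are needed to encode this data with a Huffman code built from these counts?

723

Greedily combine the two least-frequent nodes:
merge et(13) and ka(15): 28
merge io(22) and 28: 50
merge ga(33) and be(41): 74
merge 50 and ze(52): 102
merge 74 and 102: 176
merge al(117) and 176: 293
Each symbol's bit-cost is frequency × depth; summing gives 723 bits (equivalently 28 + 50 + 74 + 102 + 176 + 293).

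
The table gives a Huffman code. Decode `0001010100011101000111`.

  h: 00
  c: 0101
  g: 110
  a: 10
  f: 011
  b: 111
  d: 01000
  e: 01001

Read left to right; each codeword is recognised as soon as it completes (prefix code):
  00→h | 0101→c | 01000→d | 111→b | 01000→d | 111→b
Decoded message: hcdbdb

hcdbdb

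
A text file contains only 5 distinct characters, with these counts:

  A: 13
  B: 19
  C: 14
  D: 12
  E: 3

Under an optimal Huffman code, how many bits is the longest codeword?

Merge the two lowest-weight nodes at each step:
combine E(3), D(12) → 15
combine A(13), C(14) → 27
combine 15, B(19) → 34
combine 27, 34 → 61
The first pair merged (E, D) ends up deepest, at depth 3.

3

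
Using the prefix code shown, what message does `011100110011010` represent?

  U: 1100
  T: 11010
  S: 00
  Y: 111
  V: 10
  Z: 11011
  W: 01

Read left to right; each codeword is recognised as soon as it completes (prefix code):
  01→W | 1100→U | 1100→U | 11010→T
Decoded message: WUUT

WUUT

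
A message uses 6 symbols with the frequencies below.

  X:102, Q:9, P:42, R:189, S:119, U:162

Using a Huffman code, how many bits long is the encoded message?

1450

Build the Huffman tree bottom-up:
merge Q(9) and P(42): 51
merge 51 and X(102): 153
merge S(119) and 153: 272
merge U(162) and R(189): 351
merge 272 and 351: 623
Each symbol's bit-cost is frequency × depth; summing gives 1450 bits (equivalently 51 + 153 + 272 + 351 + 623).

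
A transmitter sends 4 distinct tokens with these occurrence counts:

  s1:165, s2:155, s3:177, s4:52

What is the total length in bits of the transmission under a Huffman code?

1098

Merge the two smallest weights repeatedly:
combine s4(52), s2(155) → 207
combine s1(165), s3(177) → 342
combine 207, 342 → 549
Each symbol's bit-cost is frequency × depth; summing gives 1098 bits (equivalently 207 + 342 + 549).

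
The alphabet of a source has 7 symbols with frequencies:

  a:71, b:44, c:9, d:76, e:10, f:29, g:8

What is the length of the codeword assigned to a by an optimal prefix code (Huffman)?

Huffman merges, smallest pair first:
g(8) + c(9) → 17
e(10) + 17 → 27
27 + f(29) → 56
b(44) + 56 → 100
a(71) + d(76) → 147
100 + 147 → 247
a sits 2 levels below the root, so its codeword is 2 bits.

2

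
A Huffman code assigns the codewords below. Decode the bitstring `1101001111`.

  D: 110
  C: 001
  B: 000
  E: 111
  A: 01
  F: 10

DFAE

Read left to right; each codeword is recognised as soon as it completes (prefix code):
  110→D | 10→F | 01→A | 111→E
Decoded message: DFAE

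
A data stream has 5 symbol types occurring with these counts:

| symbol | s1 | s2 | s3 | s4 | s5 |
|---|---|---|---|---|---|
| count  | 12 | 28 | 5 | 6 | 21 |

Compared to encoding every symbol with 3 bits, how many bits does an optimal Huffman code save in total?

66

Fixed-length: 3 bits × 72 symbols = 216 bits.
Huffman merges:
s3(5) + s4(6) → 11
11 + s1(12) → 23
s5(21) + 23 → 44
s2(28) + 44 → 72
Huffman total = 11 + 23 + 44 + 72 = 150 bits.
Saving = 216 − 150 = 66 bits.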